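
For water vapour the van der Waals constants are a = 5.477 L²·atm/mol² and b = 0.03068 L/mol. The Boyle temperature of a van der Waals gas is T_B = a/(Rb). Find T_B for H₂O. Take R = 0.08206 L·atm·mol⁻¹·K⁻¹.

For a van der Waals gas the second virial coefficient B₂ = b − a/(RT) vanishes at T_B = a/(Rb).
T_B = 5.477/(0.08206×0.03068) = 5.477/0.0025176 = 2175 K

T_B ≈ 2175 K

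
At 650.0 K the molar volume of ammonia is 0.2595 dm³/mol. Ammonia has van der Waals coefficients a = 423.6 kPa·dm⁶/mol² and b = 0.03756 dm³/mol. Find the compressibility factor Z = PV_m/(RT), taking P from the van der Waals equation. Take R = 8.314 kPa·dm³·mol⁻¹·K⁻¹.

P = RT/(V_m − b) − a/V_m² = (8.314)(650.0)/(0.2595 − 0.03756) − 423.6/(0.2595)²
  = 5404.1/0.22194 − 6290.4 = 24349 − 6290.4 = 18059 kPa
Z = PV_m/(RT) = (18059)(0.2595)/((8.314)(650.0)) = 4686.3/5404.1 = 0.8672

Z ≈ 0.8672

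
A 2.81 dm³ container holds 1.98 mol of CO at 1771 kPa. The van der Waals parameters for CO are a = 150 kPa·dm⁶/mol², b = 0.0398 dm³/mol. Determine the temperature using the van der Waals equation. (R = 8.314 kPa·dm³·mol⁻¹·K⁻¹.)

T ≈ 306.2 K

T = (P + a n²/V²)(V − nb)/(nR)
P + a n²/V² = 1771 + (150)(1.98)²/(2.81)² = 1845.5 kPa
V − nb = 2.81 − (1.98)(0.0398) = 2.7312 dm³
T = (1845.5)(2.7312)/((1.98)(8.314)) = 306.2 K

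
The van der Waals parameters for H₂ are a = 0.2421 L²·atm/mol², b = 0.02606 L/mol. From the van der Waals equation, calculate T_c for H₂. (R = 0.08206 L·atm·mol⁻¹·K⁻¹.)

For a van der Waals gas, T_c = 8a/(27Rb).
T_c = 8×0.2421/(27×0.08206×0.02606) = 1.9368/0.057739 = 33.54 K

T_c ≈ 33.54 K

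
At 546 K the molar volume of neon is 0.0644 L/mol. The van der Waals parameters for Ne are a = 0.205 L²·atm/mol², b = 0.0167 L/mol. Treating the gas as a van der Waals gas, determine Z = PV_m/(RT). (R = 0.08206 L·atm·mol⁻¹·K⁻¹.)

P = RT/(V_m − b) − a/V_m² = (0.08206)(546)/(0.0644 − 0.0167) − 0.205/(0.0644)²
  = 44.805/0.047700 − 49.429 = 939.31 − 49.429 = 889.88 atm
Z = PV_m/(RT) = (889.88)(0.0644)/((0.08206)(546)) = 57.308/44.805 = 1.279

Z ≈ 1.279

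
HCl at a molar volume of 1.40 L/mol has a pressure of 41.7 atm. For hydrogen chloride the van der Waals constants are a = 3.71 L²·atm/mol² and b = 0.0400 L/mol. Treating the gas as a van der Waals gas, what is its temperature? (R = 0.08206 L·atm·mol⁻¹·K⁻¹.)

T ≈ 722.5 K

T = (P + a/V_m²)(V_m − b)/R
P + a/V_m² = 41.7 + 3.71/(1.40)² = 43.593 atm
V_m − b = 1.40 − 0.0400 = 1.3600 L/mol
T = (43.593)(1.3600)/0.08206 = 722.5 K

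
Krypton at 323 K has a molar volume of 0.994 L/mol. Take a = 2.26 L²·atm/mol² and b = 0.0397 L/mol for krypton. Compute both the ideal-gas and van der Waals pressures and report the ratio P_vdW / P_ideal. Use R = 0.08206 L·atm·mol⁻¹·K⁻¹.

Ideal: P_ideal = RT/V_m = (0.08206)(323)/0.994 = 26.6654 atm
vdW: P = RT/(V_m − b) − a/V_m² = 26.5054/0.954300 − 2.26/0.988036 = 27.7747 − 2.28737 = 25.4873 atm
Ratio = 25.4873/26.6654 = 0.9558

P_vdW / P_ideal ≈ 0.9558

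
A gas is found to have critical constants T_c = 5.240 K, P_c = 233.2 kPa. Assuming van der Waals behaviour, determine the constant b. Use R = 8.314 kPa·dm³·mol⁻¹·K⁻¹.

From T_c = 8a/(27Rb) and P_c = a/(27b²): b = R T_c/(8 P_c).
b = (8.314)(5.240)/(8×233.2) = 43.565/1865.6 = 0.02335 dm³/mol

b ≈ 0.02335 dm³/mol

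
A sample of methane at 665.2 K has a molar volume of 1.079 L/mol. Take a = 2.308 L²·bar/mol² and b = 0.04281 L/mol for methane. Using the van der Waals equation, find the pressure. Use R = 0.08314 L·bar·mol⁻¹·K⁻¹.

P ≈ 51.39 bar

P = RT/(V_m − b) − a/V_m²
RT/(V_m − b) = (0.08314)(665.2)/(1.079 − 0.04281) = 55.305/1.0362 = 53.373 bar
a/V_m² = 2.308/(1.079)² = 1.9824 bar
P = 53.373 − 1.9824 = 51.39 bar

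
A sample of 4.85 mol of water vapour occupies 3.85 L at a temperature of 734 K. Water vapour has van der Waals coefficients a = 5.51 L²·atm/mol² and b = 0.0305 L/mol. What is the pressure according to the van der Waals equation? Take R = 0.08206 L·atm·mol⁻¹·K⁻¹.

P = nRT/(V − nb) − a n²/V²
nRT/(V − nb) = (4.85)(0.08206)(734)/(3.85 − 4.85×0.0305) = 292.13/3.7021 = 78.909 atm
a n²/V² = (5.51)(4.85)²/(3.85)² = 8.7441 atm
P = 78.909 − 8.7441 = 70.16 atm

P ≈ 70.16 atm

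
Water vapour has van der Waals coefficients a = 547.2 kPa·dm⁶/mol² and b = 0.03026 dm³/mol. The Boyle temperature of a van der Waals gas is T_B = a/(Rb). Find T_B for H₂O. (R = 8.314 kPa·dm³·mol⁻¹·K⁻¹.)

T_B ≈ 2175 K

For a van der Waals gas the second virial coefficient B₂ = b − a/(RT) vanishes at T_B = a/(Rb).
T_B = 547.2/(8.314×0.03026) = 547.2/0.25158 = 2175 K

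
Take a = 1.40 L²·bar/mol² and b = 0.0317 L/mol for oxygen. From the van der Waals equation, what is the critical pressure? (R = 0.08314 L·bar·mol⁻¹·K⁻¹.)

P_c ≈ 51.60 bar

For a van der Waals gas, P_c = a/(27b²).
P_c = 1.40/(27×(0.0317)²) = 1.40/0.027132 = 51.60 bar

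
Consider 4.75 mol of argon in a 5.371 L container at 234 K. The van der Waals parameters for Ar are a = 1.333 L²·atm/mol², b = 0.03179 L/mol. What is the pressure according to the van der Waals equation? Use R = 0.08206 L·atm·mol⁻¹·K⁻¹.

P ≈ 16.43 atm

P = nRT/(V − nb) − a n²/V²
nRT/(V − nb) = (4.75)(0.08206)(234)/(5.371 − 4.75×0.03179) = 91.210/5.2200 = 17.473 atm
a n²/V² = (1.333)(4.75)²/(5.371)² = 1.0426 atm
P = 17.473 − 1.0426 = 16.43 atm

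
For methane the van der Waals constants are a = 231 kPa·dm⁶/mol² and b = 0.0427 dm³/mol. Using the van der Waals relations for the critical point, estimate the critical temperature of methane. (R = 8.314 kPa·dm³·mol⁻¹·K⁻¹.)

For a van der Waals gas, T_c = 8a/(27Rb).
T_c = 8×231/(27×8.314×0.0427) = 1848.0/9.5852 = 192.8 K

T_c ≈ 192.8 K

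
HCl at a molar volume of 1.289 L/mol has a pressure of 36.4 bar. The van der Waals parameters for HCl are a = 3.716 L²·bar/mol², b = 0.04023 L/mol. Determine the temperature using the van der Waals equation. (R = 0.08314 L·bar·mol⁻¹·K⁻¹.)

T ≈ 580.3 K

T = (P + a/V_m²)(V_m − b)/R
P + a/V_m² = 36.4 + 3.716/(1.289)² = 38.637 bar
V_m − b = 1.289 − 0.04023 = 1.2488 L/mol
T = (38.637)(1.2488)/0.08314 = 580.3 K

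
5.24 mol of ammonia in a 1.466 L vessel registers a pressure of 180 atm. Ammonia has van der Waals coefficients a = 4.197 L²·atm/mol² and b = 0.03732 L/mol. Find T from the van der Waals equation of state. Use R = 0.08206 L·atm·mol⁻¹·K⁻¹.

T ≈ 690.2 K

T = (P + a n²/V²)(V − nb)/(nR)
P + a n²/V² = 180 + (4.197)(5.24)²/(1.466)² = 233.62 atm
V − nb = 1.466 − (5.24)(0.03732) = 1.2704 L
T = (233.62)(1.2704)/((5.24)(0.08206)) = 690.2 K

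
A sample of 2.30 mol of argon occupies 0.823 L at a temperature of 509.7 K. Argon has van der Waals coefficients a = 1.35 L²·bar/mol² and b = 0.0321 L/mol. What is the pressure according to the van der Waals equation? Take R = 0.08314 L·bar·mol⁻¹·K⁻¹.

P ≈ 119.6 bar

P = nRT/(V − nb) − a n²/V²
nRT/(V − nb) = (2.30)(0.08314)(509.7)/(0.823 − 2.30×0.0321) = 97.466/0.74917 = 130.10 bar
a n²/V² = (1.35)(2.30)²/(0.823)² = 10.544 bar
P = 130.10 − 10.544 = 119.6 bar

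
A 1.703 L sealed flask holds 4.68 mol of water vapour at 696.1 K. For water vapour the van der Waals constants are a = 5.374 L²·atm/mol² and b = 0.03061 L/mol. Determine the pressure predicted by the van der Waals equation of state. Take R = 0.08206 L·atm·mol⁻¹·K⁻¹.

P = nRT/(V − nb) − a n²/V²
nRT/(V − nb) = (4.68)(0.08206)(696.1)/(1.703 − 4.68×0.03061) = 267.33/1.5597 = 171.40 atm
a n²/V² = (5.374)(4.68)²/(1.703)² = 40.584 atm
P = 171.40 − 40.584 = 130.8 atm

P ≈ 130.8 atm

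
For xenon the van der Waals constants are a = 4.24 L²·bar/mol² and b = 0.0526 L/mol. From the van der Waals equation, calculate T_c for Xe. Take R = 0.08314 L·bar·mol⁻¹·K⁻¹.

For a van der Waals gas, T_c = 8a/(27Rb).
T_c = 8×4.24/(27×0.08314×0.0526) = 33.920/0.11808 = 287.3 K

T_c ≈ 287.3 K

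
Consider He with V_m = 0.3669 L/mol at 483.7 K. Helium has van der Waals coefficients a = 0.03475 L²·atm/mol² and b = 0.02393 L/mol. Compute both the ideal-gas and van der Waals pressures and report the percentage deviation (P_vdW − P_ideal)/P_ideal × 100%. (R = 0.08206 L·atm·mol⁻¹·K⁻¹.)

6.74 %

Ideal: P_ideal = RT/V_m = (0.08206)(483.7)/0.3669 = 108.183 atm
vdW: P = RT/(V_m − b) − a/V_m² = 39.6924/0.342970 − 0.03475/0.134616 = 115.731 − 0.258142 = 115.473 atm
% deviation = (115.473 − 108.183)/108.183 × 100% = 6.74%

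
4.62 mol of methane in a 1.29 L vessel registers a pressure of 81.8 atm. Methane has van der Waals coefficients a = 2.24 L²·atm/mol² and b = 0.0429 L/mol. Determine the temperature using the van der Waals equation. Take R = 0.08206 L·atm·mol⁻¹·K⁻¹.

T = (P + a n²/V²)(V − nb)/(nR)
P + a n²/V² = 81.8 + (2.24)(4.62)²/(1.29)² = 110.53 atm
V − nb = 1.29 − (4.62)(0.0429) = 1.0918 L
T = (110.53)(1.0918)/((4.62)(0.08206)) = 318.3 K

T ≈ 318.3 K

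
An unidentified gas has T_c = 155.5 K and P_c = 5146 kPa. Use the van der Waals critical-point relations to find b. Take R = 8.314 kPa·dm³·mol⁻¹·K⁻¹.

b ≈ 0.03140 dm³/mol

From T_c = 8a/(27Rb) and P_c = a/(27b²): b = R T_c/(8 P_c).
b = (8.314)(155.5)/(8×5146) = 1292.8/41168 = 0.03140 dm³/mol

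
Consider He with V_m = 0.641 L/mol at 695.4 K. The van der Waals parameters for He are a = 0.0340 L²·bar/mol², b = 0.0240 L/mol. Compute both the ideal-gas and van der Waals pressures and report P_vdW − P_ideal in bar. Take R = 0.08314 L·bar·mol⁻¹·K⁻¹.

ΔP ≈ 3.426 bar

Ideal: P_ideal = RT/V_m = (0.08314)(695.4)/0.641 = 90.1959 bar
vdW: P = RT/(V_m − b) − a/V_m² = 57.8156/0.617000 − 0.0340/0.410881 = 93.7044 − 0.0827490 = 93.6217 bar
ΔP = 93.6217 − 90.1959 = 3.426 bar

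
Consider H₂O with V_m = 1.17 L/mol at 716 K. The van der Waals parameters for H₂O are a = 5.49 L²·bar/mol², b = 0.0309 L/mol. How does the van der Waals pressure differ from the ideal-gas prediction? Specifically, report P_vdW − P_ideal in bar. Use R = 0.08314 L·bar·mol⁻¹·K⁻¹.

Ideal: P_ideal = RT/V_m = (0.08314)(716)/1.17 = 50.8788 bar
vdW: P = RT/(V_m − b) − a/V_m² = 59.5282/1.13910 − 5.49/1.36890 = 52.2590 − 4.01052 = 48.2485 bar
ΔP = 48.2485 − 50.8788 = -2.630 bar

ΔP ≈ -2.630 bar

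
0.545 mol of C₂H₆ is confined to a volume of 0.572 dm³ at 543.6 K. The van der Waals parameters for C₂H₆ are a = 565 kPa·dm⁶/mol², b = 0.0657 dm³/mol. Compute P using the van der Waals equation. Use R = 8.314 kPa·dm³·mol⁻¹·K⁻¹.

P = nRT/(V − nb) − a n²/V²
nRT/(V − nb) = (0.545)(8.314)(543.6)/(0.572 − 0.545×0.0657) = 2463.1/0.53619 = 4593.7 kPa
a n²/V² = (565)(0.545)²/(0.572)² = 512.92 kPa
P = 4593.7 − 512.92 = 4081 kPa

P ≈ 4081 kPa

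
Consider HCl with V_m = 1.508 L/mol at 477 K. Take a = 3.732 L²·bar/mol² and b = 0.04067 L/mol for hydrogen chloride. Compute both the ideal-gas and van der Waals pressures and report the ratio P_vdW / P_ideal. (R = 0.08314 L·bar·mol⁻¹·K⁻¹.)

P_vdW / P_ideal ≈ 0.9653

Ideal: P_ideal = RT/V_m = (0.08314)(477)/1.508 = 26.2983 bar
vdW: P = RT/(V_m − b) − a/V_m² = 39.6578/1.46733 − 3.732/2.27406 = 27.0272 − 1.64112 = 25.3861 bar
Ratio = 25.3861/26.2983 = 0.9653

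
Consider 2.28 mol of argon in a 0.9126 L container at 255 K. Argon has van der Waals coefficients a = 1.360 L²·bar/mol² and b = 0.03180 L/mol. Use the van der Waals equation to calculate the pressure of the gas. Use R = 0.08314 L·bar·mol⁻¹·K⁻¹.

P = nRT/(V − nb) − a n²/V²
nRT/(V − nb) = (2.28)(0.08314)(255)/(0.9126 − 2.28×0.03180) = 48.338/0.84010 = 57.538 bar
a n²/V² = (1.360)(2.28)²/(0.9126)² = 8.4888 bar
P = 57.538 − 8.4888 = 49.05 bar

P ≈ 49.05 bar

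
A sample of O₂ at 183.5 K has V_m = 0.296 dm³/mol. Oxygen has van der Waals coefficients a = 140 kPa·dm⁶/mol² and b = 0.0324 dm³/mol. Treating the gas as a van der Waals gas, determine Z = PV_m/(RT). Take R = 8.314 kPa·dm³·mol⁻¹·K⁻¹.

Z ≈ 0.8129

P = RT/(V_m − b) − a/V_m² = (8.314)(183.5)/(0.296 − 0.0324) − 140/(0.296)²
  = 1525.6/0.26360 − 1597.9 = 5787.6 − 1597.9 = 4189.7 kPa
Z = PV_m/(RT) = (4189.7)(0.296)/((8.314)(183.5)) = 1240.2/1525.6 = 0.8129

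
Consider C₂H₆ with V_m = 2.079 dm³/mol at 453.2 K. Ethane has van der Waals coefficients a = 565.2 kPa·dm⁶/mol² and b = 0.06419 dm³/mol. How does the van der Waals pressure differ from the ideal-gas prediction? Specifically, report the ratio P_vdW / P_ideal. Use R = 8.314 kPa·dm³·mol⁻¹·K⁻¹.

P_vdW / P_ideal ≈ 0.9597

Ideal: P_ideal = RT/V_m = (8.314)(453.2)/2.079 = 1812.36 kPa
vdW: P = RT/(V_m − b) − a/V_m² = 3767.90/2.01481 − 565.2/4.32224 = 1870.10 − 130.766 = 1739.33 kPa
Ratio = 1739.33/1812.36 = 0.9597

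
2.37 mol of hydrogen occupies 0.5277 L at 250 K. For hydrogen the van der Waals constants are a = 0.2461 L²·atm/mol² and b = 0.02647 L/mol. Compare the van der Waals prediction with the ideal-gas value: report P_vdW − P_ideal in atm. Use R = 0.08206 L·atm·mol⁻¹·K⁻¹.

ΔP ≈ 7.47 atm

Ideal: P_ideal = nRT/V = (2.37)(0.08206)(250)/0.5277 = 92.1367 atm
vdW: P = nRT/(V − nb) − a n²/V² = 48.6206/0.464966 − 1.38232/0.278467 = 104.568 − 4.96404 = 99.604 atm
ΔP = 99.604 − 92.1367 = 7.47 atm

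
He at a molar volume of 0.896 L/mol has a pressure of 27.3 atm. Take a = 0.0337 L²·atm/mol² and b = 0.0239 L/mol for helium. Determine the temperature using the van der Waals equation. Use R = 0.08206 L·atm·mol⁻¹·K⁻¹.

T ≈ 290.6 K

T = (P + a/V_m²)(V_m − b)/R
P + a/V_m² = 27.3 + 0.0337/(0.896)² = 27.342 atm
V_m − b = 0.896 − 0.0239 = 0.87210 L/mol
T = (27.342)(0.87210)/0.08206 = 290.6 K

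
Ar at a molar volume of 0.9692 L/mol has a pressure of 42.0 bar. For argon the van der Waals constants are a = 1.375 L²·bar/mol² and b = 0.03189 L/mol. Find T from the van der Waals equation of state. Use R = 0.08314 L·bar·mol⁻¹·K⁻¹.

T = (P + a/V_m²)(V_m − b)/R
P + a/V_m² = 42.0 + 1.375/(0.9692)² = 43.464 bar
V_m − b = 0.9692 − 0.03189 = 0.93731 L/mol
T = (43.464)(0.93731)/0.08314 = 490.0 K

T ≈ 490.0 K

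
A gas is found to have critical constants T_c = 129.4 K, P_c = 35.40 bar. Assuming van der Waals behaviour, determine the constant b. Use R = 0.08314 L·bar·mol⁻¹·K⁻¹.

From T_c = 8a/(27Rb) and P_c = a/(27b²): b = R T_c/(8 P_c).
b = (0.08314)(129.4)/(8×35.40) = 10.758/283.20 = 0.03799 L/mol

b ≈ 0.03799 L/mol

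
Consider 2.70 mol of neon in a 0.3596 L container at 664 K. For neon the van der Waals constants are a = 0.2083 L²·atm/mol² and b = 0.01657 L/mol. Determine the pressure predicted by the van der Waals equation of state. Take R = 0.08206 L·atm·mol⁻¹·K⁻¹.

P = nRT/(V − nb) − a n²/V²
nRT/(V − nb) = (2.70)(0.08206)(664)/(0.3596 − 2.70×0.01657) = 147.12/0.31486 = 467.26 atm
a n²/V² = (0.2083)(2.70)²/(0.3596)² = 11.743 atm
P = 467.26 − 11.743 = 455.5 atm

P ≈ 455.5 atm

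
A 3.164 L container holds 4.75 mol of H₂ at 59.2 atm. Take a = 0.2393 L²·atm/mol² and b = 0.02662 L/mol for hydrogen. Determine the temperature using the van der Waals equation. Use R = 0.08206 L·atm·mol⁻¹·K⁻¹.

T ≈ 465.5 K

T = (P + a n²/V²)(V − nb)/(nR)
P + a n²/V² = 59.2 + (0.2393)(4.75)²/(3.164)² = 59.739 atm
V − nb = 3.164 − (4.75)(0.02662) = 3.0376 L
T = (59.739)(3.0376)/((4.75)(0.08206)) = 465.5 K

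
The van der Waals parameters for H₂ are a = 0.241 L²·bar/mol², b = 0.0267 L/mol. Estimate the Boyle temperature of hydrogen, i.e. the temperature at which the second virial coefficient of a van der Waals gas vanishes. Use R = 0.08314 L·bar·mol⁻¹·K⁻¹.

T_B ≈ 108.6 K

For a van der Waals gas the second virial coefficient B₂ = b − a/(RT) vanishes at T_B = a/(Rb).
T_B = 0.241/(0.08314×0.0267) = 0.241/0.0022198 = 108.6 K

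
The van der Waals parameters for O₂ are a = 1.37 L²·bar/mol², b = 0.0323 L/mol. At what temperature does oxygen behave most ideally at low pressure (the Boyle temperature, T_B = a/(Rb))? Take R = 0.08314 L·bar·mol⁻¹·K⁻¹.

For a van der Waals gas the second virial coefficient B₂ = b − a/(RT) vanishes at T_B = a/(Rb).
T_B = 1.37/(0.08314×0.0323) = 1.37/0.0026854 = 510.2 K

T_B ≈ 510.2 K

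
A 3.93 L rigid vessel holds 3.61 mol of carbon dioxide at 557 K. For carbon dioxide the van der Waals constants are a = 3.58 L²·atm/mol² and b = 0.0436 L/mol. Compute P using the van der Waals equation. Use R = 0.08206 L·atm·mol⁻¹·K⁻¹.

P ≈ 40.72 atm

P = nRT/(V − nb) − a n²/V²
nRT/(V − nb) = (3.61)(0.08206)(557)/(3.93 − 3.61×0.0436) = 165.00/3.7726 = 43.736 atm
a n²/V² = (3.58)(3.61)²/(3.93)² = 3.0207 atm
P = 43.736 − 3.0207 = 40.72 atm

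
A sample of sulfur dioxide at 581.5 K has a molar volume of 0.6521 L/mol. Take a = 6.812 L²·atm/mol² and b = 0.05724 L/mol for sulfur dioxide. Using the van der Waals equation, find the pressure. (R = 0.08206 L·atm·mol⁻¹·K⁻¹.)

P = RT/(V_m − b) − a/V_m²
RT/(V_m − b) = (0.08206)(581.5)/(0.6521 − 0.05724) = 47.718/0.59486 = 80.217 atm
a/V_m² = 6.812/(0.6521)² = 16.019 atm
P = 80.217 − 16.019 = 64.20 atm

P ≈ 64.20 atm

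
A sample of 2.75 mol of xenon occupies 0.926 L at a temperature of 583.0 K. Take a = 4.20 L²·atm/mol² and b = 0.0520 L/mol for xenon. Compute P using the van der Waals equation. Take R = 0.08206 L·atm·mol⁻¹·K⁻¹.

P ≈ 131.0 atm

P = nRT/(V − nb) − a n²/V²
nRT/(V − nb) = (2.75)(0.08206)(583.0)/(0.926 − 2.75×0.0520) = 131.56/0.78300 = 168.02 atm
a n²/V² = (4.20)(2.75)²/(0.926)² = 37.042 atm
P = 168.02 − 37.042 = 131.0 atm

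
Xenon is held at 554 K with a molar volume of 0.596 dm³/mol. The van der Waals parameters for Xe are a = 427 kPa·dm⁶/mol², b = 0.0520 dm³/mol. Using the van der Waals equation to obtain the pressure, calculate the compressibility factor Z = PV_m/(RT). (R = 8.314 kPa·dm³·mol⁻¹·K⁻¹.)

Z ≈ 0.9400

P = RT/(V_m − b) − a/V_m² = (8.314)(554)/(0.596 − 0.0520) − 427/(0.596)²
  = 4606.0/0.54400 − 1202.1 = 8466.9 − 1202.1 = 7264.8 kPa
Z = PV_m/(RT) = (7264.8)(0.596)/((8.314)(554)) = 4329.8/4606.0 = 0.9400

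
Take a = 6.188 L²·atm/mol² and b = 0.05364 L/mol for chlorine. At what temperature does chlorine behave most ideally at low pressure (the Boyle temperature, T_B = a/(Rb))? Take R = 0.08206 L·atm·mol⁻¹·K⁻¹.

T_B ≈ 1406 K

For a van der Waals gas the second virial coefficient B₂ = b − a/(RT) vanishes at T_B = a/(Rb).
T_B = 6.188/(0.08206×0.05364) = 6.188/0.0044017 = 1406 K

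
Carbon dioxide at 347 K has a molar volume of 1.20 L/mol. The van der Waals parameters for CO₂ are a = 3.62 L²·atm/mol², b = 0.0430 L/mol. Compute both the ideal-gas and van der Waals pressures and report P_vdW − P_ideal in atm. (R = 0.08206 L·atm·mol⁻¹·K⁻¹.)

ΔP ≈ -1.632 atm

Ideal: P_ideal = RT/V_m = (0.08206)(347)/1.20 = 23.7290 atm
vdW: P = RT/(V_m − b) − a/V_m² = 28.4748/1.15700 − 3.62/1.44000 = 24.6109 − 2.51389 = 22.0970 atm
ΔP = 22.0970 − 23.7290 = -1.632 atm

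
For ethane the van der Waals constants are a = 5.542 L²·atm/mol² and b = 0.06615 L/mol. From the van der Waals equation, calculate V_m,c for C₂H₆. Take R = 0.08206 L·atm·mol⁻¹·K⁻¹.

V_m,c ≈ 0.1985 L/mol

For a van der Waals gas, V_m,c = 3b.
V_m,c = 3×0.06615 = 0.1985 L/mol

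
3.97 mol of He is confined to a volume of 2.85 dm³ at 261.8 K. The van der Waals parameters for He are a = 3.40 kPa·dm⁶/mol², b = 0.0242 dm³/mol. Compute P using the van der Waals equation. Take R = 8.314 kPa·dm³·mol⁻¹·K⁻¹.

P ≈ 3131 kPa

P = nRT/(V − nb) − a n²/V²
nRT/(V − nb) = (3.97)(8.314)(261.8)/(2.85 − 3.97×0.0242) = 8641.1/2.7539 = 3137.8 kPa
a n²/V² = (3.40)(3.97)²/(2.85)² = 6.5974 kPa
P = 3137.8 − 6.5974 = 3131 kPa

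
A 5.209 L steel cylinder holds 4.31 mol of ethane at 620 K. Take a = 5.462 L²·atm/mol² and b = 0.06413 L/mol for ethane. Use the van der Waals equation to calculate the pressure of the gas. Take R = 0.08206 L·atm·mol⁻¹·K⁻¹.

P = nRT/(V − nb) − a n²/V²
nRT/(V − nb) = (4.31)(0.08206)(620)/(5.209 − 4.31×0.06413) = 219.28/4.9326 = 44.455 atm
a n²/V² = (5.462)(4.31)²/(5.209)² = 3.7394 atm
P = 44.455 − 3.7394 = 40.72 atm

P ≈ 40.72 atm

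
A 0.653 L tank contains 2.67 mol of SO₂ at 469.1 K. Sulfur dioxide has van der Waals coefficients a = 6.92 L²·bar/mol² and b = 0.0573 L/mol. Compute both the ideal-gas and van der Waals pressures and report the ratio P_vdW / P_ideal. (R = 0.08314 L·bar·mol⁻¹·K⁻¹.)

P_vdW / P_ideal ≈ 0.5805

Ideal: P_ideal = nRT/V = (2.67)(0.08314)(469.1)/0.653 = 159.468 bar
vdW: P = nRT/(V − nb) − a n²/V² = 104.133/0.500009 − 49.3320/0.426409 = 208.262 − 115.692 = 92.570 bar
Ratio = 92.570/159.468 = 0.5805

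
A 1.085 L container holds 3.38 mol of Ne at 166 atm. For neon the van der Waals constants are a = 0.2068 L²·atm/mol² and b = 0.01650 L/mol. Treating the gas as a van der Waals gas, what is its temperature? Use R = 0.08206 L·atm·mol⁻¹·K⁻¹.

T = (P + a n²/V²)(V − nb)/(nR)
P + a n²/V² = 166 + (0.2068)(3.38)²/(1.085)² = 168.01 atm
V − nb = 1.085 − (3.38)(0.01650) = 1.0292 L
T = (168.01)(1.0292)/((3.38)(0.08206)) = 623.4 K

T ≈ 623.4 K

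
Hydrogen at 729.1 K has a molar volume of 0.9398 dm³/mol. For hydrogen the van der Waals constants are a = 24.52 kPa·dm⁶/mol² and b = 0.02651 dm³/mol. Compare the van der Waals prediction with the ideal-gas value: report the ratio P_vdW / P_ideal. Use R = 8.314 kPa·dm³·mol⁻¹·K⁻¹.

P_vdW / P_ideal ≈ 1.025

Ideal: P_ideal = RT/V_m = (8.314)(729.1)/0.9398 = 6450.03 kPa
vdW: P = RT/(V_m − b) − a/V_m² = 6061.74/0.913290 − 24.52/0.883224 = 6637.26 − 27.7619 = 6609.50 kPa
Ratio = 6609.50/6450.03 = 1.025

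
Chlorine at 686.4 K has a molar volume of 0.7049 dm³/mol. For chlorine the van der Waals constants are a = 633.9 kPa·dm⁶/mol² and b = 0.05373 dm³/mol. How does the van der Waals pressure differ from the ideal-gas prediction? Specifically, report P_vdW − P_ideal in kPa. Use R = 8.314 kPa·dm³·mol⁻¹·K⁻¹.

Ideal: P_ideal = RT/V_m = (8.314)(686.4)/0.7049 = 8095.80 kPa
vdW: P = RT/(V_m − b) − a/V_m² = 5706.73/0.651170 − 633.9/0.496884 = 8763.81 − 1275.75 = 7488.06 kPa
ΔP = 7488.06 − 8095.80 = -607.7 kPa

ΔP ≈ -607.7 kPa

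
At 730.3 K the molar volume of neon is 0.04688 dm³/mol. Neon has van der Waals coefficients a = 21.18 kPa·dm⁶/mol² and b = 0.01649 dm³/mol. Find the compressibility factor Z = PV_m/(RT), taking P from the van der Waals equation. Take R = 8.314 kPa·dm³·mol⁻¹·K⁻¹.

Z ≈ 1.468

P = RT/(V_m − b) − a/V_m² = (8.314)(730.3)/(0.04688 − 0.01649) − 21.18/(0.04688)²
  = 6071.7/0.030390 − 9637.2 = 199793 − 9637.2 = 190156 kPa
Z = PV_m/(RT) = (190156)(0.04688)/((8.314)(730.3)) = 8914.5/6071.7 = 1.468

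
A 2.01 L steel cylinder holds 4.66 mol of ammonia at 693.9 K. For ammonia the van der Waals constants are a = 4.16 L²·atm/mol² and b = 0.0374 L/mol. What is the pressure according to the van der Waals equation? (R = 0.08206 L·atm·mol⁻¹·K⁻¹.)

P ≈ 122.2 atm

P = nRT/(V − nb) − a n²/V²
nRT/(V − nb) = (4.66)(0.08206)(693.9)/(2.01 − 4.66×0.0374) = 265.35/1.8357 = 144.55 atm
a n²/V² = (4.16)(4.66)²/(2.01)² = 22.360 atm
P = 144.55 − 22.360 = 122.2 atm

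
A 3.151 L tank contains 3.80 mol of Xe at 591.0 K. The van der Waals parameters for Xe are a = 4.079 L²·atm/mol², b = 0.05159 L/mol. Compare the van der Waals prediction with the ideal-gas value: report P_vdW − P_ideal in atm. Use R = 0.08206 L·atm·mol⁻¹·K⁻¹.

Ideal: P_ideal = nRT/V = (3.80)(0.08206)(591.0)/3.151 = 58.4863 atm
vdW: P = nRT/(V − nb) − a n²/V² = 184.290/2.95496 − 58.9008/9.92880 = 62.3663 − 5.93232 = 56.4340 atm
ΔP = 56.4340 − 58.4863 = -2.052 atm

ΔP ≈ -2.052 atm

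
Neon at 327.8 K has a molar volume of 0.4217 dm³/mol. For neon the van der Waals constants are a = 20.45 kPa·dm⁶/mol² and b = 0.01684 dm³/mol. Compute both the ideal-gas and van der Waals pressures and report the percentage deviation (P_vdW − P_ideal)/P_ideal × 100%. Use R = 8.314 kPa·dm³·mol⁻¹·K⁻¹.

Ideal: P_ideal = RT/V_m = (8.314)(327.8)/0.4217 = 6462.72 kPa
vdW: P = RT/(V_m − b) − a/V_m² = 2725.33/0.404860 − 20.45/0.177831 = 6731.54 − 114.997 = 6616.54 kPa
% deviation = (6616.54 − 6462.72)/6462.72 × 100% = 2.38%

2.38 %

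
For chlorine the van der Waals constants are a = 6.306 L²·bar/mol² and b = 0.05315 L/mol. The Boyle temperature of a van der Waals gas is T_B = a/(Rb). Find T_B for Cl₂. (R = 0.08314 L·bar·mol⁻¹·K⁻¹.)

For a van der Waals gas the second virial coefficient B₂ = b − a/(RT) vanishes at T_B = a/(Rb).
T_B = 6.306/(0.08314×0.05315) = 6.306/0.0044189 = 1427 K

T_B ≈ 1427 K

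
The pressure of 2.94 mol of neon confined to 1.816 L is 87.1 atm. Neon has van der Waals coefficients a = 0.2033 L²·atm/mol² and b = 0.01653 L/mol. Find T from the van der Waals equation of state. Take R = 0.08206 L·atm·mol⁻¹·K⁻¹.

T = (P + a n²/V²)(V − nb)/(nR)
P + a n²/V² = 87.1 + (0.2033)(2.94)²/(1.816)² = 87.633 atm
V − nb = 1.816 − (2.94)(0.01653) = 1.7674 L
T = (87.633)(1.7674)/((2.94)(0.08206)) = 642.0 K

T ≈ 642.0 K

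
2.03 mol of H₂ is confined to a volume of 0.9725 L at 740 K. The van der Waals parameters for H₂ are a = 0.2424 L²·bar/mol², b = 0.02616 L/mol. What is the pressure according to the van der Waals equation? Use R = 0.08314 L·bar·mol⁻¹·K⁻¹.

P ≈ 134.8 bar

P = nRT/(V − nb) − a n²/V²
nRT/(V − nb) = (2.03)(0.08314)(740)/(0.9725 − 2.03×0.02616) = 124.89/0.91940 = 135.84 bar
a n²/V² = (0.2424)(2.03)²/(0.9725)² = 1.0562 bar
P = 135.84 − 1.0562 = 134.8 bar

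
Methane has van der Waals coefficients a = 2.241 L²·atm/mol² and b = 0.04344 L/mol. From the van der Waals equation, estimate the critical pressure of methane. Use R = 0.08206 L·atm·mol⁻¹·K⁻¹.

P_c ≈ 43.98 atm

For a van der Waals gas, P_c = a/(27b²).
P_c = 2.241/(27×(0.04344)²) = 2.241/0.050950 = 43.98 atm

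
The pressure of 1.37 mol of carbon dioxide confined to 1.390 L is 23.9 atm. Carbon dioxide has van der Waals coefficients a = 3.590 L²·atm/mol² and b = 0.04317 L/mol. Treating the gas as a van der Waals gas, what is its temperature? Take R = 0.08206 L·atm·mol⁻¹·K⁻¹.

T ≈ 324.2 K

T = (P + a n²/V²)(V − nb)/(nR)
P + a n²/V² = 23.9 + (3.590)(1.37)²/(1.390)² = 27.387 atm
V − nb = 1.390 − (1.37)(0.04317) = 1.3309 L
T = (27.387)(1.3309)/((1.37)(0.08206)) = 324.2 K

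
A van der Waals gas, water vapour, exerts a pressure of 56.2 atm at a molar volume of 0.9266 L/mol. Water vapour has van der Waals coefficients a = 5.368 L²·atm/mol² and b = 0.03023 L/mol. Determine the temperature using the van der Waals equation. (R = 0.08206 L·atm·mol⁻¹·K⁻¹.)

T = (P + a/V_m²)(V_m − b)/R
P + a/V_m² = 56.2 + 5.368/(0.9266)² = 62.452 atm
V_m − b = 0.9266 − 0.03023 = 0.89637 L/mol
T = (62.452)(0.89637)/0.08206 = 682.2 K

T ≈ 682.2 K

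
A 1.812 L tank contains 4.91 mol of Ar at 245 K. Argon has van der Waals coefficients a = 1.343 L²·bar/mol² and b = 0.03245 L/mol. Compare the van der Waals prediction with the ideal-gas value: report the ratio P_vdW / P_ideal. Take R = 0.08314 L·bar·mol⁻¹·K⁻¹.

Ideal: P_ideal = nRT/V = (4.91)(0.08314)(245)/1.812 = 55.1950 bar
vdW: P = nRT/(V − nb) − a n²/V² = 100.013/1.65267 − 32.3772/3.28334 = 60.5160 − 9.86106 = 50.6549 bar
Ratio = 50.6549/55.1950 = 0.9177

P_vdW / P_ideal ≈ 0.9177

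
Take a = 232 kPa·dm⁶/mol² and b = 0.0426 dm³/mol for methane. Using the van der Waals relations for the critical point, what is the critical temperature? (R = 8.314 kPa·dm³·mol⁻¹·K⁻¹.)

For a van der Waals gas, T_c = 8a/(27Rb).
T_c = 8×232/(27×8.314×0.0426) = 1856.0/9.5628 = 194.1 K

T_c ≈ 194.1 K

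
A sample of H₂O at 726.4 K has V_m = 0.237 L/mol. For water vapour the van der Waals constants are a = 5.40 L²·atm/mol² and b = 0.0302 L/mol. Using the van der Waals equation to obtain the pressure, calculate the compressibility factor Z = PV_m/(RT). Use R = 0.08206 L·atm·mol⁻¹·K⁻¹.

Z ≈ 0.7638

P = RT/(V_m − b) − a/V_m² = (0.08206)(726.4)/(0.237 − 0.0302) − 5.40/(0.237)²
  = 59.608/0.20680 − 96.138 = 288.24 − 96.138 = 192.10 atm
Z = PV_m/(RT) = (192.10)(0.237)/((0.08206)(726.4)) = 45.528/59.608 = 0.7638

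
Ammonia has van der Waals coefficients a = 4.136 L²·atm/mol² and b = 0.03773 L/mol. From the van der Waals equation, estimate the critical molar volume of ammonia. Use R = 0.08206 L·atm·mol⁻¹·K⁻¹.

For a van der Waals gas, V_m,c = 3b.
V_m,c = 3×0.03773 = 0.1132 L/mol

V_m,c ≈ 0.1132 L/mol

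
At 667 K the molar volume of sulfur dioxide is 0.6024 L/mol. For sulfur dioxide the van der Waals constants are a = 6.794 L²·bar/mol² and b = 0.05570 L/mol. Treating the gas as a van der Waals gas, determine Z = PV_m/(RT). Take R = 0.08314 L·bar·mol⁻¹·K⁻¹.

Z ≈ 0.8985

P = RT/(V_m − b) − a/V_m² = (0.08314)(667)/(0.6024 − 0.05570) − 6.794/(0.6024)²
  = 55.454/0.54670 − 18.722 = 101.43 − 18.722 = 82.71 bar
Z = PV_m/(RT) = (82.71)(0.6024)/((0.08314)(667)) = 49.825/55.454 = 0.8985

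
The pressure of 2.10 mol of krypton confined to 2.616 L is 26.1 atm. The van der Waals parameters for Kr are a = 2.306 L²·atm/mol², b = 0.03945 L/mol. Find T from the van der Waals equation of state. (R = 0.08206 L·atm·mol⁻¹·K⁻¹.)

T = (P + a n²/V²)(V − nb)/(nR)
P + a n²/V² = 26.1 + (2.306)(2.10)²/(2.616)² = 27.586 atm
V − nb = 2.616 − (2.10)(0.03945) = 2.5332 L
T = (27.586)(2.5332)/((2.10)(0.08206)) = 405.5 K

T ≈ 405.5 K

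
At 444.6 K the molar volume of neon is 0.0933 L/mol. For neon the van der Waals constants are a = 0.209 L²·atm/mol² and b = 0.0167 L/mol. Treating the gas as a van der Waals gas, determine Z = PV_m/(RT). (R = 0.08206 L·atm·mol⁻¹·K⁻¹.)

Z ≈ 1.157

P = RT/(V_m − b) − a/V_m² = (0.08206)(444.6)/(0.0933 − 0.0167) − 0.209/(0.0933)²
  = 36.484/0.076600 − 24.009 = 476.29 − 24.009 = 452.28 atm
Z = PV_m/(RT) = (452.28)(0.0933)/((0.08206)(444.6)) = 42.198/36.484 = 1.157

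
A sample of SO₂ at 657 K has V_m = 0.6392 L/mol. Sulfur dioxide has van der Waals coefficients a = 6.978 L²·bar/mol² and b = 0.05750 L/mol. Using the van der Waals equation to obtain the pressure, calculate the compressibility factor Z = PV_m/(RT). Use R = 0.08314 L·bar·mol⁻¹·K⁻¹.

P = RT/(V_m − b) − a/V_m² = (0.08314)(657)/(0.6392 − 0.05750) − 6.978/(0.6392)²
  = 54.623/0.58170 − 17.079 = 93.902 − 17.079 = 76.823 bar
Z = PV_m/(RT) = (76.823)(0.6392)/((0.08314)(657)) = 49.105/54.623 = 0.8990

Z ≈ 0.8990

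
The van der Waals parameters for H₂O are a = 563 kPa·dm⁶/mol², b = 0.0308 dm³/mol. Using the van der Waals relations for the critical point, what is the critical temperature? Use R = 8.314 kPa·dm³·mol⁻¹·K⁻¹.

T_c ≈ 651.4 K

For a van der Waals gas, T_c = 8a/(27Rb).
T_c = 8×563/(27×8.314×0.0308) = 4504.0/6.9139 = 651.4 K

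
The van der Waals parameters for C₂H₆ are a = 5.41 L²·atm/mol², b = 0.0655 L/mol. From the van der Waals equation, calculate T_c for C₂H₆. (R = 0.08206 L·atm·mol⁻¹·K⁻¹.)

T_c ≈ 298.2 K

For a van der Waals gas, T_c = 8a/(27Rb).
T_c = 8×5.41/(27×0.08206×0.0655) = 43.280/0.14512 = 298.2 K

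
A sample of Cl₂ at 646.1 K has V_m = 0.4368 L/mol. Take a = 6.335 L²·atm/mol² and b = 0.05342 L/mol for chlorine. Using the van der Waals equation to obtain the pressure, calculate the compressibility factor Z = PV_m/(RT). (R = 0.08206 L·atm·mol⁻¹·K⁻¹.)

Z ≈ 0.8658

P = RT/(V_m − b) − a/V_m² = (0.08206)(646.1)/(0.4368 − 0.05342) − 6.335/(0.4368)²
  = 53.019/0.38338 − 33.203 = 138.29 − 33.203 = 105.09 atm
Z = PV_m/(RT) = (105.09)(0.4368)/((0.08206)(646.1)) = 45.903/53.019 = 0.8658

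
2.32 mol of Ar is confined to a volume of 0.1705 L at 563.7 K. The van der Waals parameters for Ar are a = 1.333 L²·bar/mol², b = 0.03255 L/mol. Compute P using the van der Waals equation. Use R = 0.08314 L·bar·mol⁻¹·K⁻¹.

P = nRT/(V − nb) − a n²/V²
nRT/(V − nb) = (2.32)(0.08314)(563.7)/(0.1705 − 2.32×0.03255) = 108.73/0.094984 = 1144.7 bar
a n²/V² = (1.333)(2.32)²/(0.1705)² = 246.81 bar
P = 1144.7 − 246.81 = 897.9 bar

P ≈ 897.9 bar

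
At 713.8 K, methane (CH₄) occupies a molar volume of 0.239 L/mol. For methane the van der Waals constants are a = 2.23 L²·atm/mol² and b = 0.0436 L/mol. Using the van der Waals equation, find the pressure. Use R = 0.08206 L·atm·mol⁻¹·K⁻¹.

P = RT/(V_m − b) − a/V_m²
RT/(V_m − b) = (0.08206)(713.8)/(0.239 − 0.0436) = 58.574/0.19540 = 299.76 atm
a/V_m² = 2.23/(0.239)² = 39.040 atm
P = 299.76 − 39.040 = 260.7 atm

P ≈ 260.7 atm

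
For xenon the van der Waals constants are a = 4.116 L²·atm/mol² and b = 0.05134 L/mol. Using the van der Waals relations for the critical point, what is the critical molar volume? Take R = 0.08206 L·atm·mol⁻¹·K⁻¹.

For a van der Waals gas, V_m,c = 3b.
V_m,c = 3×0.05134 = 0.1540 L/mol

V_m,c ≈ 0.1540 L/mol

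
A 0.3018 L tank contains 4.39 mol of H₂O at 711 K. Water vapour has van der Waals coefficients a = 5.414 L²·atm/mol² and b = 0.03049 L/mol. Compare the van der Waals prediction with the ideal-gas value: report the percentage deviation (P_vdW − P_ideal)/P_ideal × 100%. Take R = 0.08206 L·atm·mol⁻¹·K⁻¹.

-55.28 %

Ideal: P_ideal = nRT/V = (4.39)(0.08206)(711)/0.3018 = 848.685 atm
vdW: P = nRT/(V − nb) − a n²/V² = 256.133/0.167949 − 104.339/0.0910832 = 1525.06 − 1145.54 = 379.52 atm
% deviation = (379.52 − 848.685)/848.685 × 100% = -55.28%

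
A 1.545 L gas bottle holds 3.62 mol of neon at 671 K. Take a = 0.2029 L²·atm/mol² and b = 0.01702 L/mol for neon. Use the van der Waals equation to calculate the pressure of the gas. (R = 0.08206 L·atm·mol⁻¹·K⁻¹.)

P = nRT/(V − nb) − a n²/V²
nRT/(V − nb) = (3.62)(0.08206)(671)/(1.545 − 3.62×0.01702) = 199.33/1.4834 = 134.37 atm
a n²/V² = (0.2029)(3.62)²/(1.545)² = 1.1139 atm
P = 134.37 − 1.1139 = 133.3 atm

P ≈ 133.3 atm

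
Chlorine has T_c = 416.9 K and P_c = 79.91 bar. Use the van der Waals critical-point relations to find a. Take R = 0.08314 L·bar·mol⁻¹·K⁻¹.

From T_c = 8a/(27Rb) and P_c = a/(27b²): a = 27 R² T_c²/(64 P_c).
a = 27×(0.08314)²×(416.9)²/(64×79.91) = 32438/5114.2 = 6.343 L²·bar/mol²

a ≈ 6.343 L²·bar/mol²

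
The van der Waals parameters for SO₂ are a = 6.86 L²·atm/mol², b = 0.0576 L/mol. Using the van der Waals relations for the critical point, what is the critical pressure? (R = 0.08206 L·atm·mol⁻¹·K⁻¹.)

P_c ≈ 76.58 atm

For a van der Waals gas, P_c = a/(27b²).
P_c = 6.86/(27×(0.0576)²) = 6.86/0.089580 = 76.58 atm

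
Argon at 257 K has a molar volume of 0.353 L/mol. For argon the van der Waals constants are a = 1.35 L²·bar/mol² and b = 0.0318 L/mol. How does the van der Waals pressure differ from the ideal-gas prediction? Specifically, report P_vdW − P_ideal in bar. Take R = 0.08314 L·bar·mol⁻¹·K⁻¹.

ΔP ≈ -4.841 bar

Ideal: P_ideal = RT/V_m = (0.08314)(257)/0.353 = 60.5297 bar
vdW: P = RT/(V_m − b) − a/V_m² = 21.3670/0.321200 − 1.35/0.124609 = 66.5224 − 10.8339 = 55.6885 bar
ΔP = 55.6885 − 60.5297 = -4.841 bar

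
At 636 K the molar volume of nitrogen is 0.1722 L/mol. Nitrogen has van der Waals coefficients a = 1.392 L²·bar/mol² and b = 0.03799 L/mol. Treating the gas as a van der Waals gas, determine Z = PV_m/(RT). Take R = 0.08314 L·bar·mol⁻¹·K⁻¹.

Z ≈ 1.130

P = RT/(V_m − b) − a/V_m² = (0.08314)(636)/(0.1722 − 0.03799) − 1.392/(0.1722)²
  = 52.877/0.13421 − 46.943 = 393.99 − 46.943 = 347.05 bar
Z = PV_m/(RT) = (347.05)(0.1722)/((0.08314)(636)) = 59.762/52.877 = 1.130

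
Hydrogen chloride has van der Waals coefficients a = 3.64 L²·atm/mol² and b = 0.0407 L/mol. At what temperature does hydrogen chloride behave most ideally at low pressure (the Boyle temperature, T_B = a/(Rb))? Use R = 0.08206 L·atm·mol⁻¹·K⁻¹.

For a van der Waals gas the second virial coefficient B₂ = b − a/(RT) vanishes at T_B = a/(Rb).
T_B = 3.64/(0.08206×0.0407) = 3.64/0.0033398 = 1090 K

T_B ≈ 1090 K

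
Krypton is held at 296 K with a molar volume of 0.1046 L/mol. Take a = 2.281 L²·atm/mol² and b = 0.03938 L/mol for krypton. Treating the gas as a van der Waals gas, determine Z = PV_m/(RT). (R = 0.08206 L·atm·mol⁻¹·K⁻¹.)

P = RT/(V_m − b) − a/V_m² = (0.08206)(296)/(0.1046 − 0.03938) − 2.281/(0.1046)²
  = 24.290/0.065220 − 208.48 = 372.43 − 208.48 = 163.95 atm
Z = PV_m/(RT) = (163.95)(0.1046)/((0.08206)(296)) = 17.149/24.290 = 0.7060

Z ≈ 0.7060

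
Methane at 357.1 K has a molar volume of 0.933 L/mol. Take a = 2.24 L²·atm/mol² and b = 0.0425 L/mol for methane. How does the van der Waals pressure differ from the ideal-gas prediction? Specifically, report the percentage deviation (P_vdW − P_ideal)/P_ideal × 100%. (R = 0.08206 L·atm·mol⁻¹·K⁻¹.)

-3.42 %

Ideal: P_ideal = RT/V_m = (0.08206)(357.1)/0.933 = 31.4080 atm
vdW: P = RT/(V_m − b) − a/V_m² = 29.3036/0.890500 − 2.24/0.870489 = 32.9069 − 2.57327 = 30.3336 atm
% deviation = (30.3336 − 31.4080)/31.4080 × 100% = -3.42%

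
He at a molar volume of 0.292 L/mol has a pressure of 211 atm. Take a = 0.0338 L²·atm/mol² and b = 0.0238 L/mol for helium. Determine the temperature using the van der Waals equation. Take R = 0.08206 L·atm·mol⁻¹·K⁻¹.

T = (P + a/V_m²)(V_m − b)/R
P + a/V_m² = 211 + 0.0338/(0.292)² = 211.40 atm
V_m − b = 0.292 − 0.0238 = 0.26820 L/mol
T = (211.40)(0.26820)/0.08206 = 690.9 K

T ≈ 690.9 K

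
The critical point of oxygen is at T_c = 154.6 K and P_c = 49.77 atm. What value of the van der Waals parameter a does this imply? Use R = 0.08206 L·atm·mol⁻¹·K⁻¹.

a ≈ 1.364 L²·atm/mol²

From T_c = 8a/(27Rb) and P_c = a/(27b²): a = 27 R² T_c²/(64 P_c).
a = 27×(0.08206)²×(154.6)²/(64×49.77) = 4345.6/3185.3 = 1.364 L²·atm/mol²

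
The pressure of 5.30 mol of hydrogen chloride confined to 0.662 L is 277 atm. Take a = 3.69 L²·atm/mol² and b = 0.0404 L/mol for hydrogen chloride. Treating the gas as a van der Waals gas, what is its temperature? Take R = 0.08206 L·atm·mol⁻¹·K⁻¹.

T ≈ 528.8 K

T = (P + a n²/V²)(V − nb)/(nR)
P + a n²/V² = 277 + (3.69)(5.30)²/(0.662)² = 513.52 atm
V − nb = 0.662 − (5.30)(0.0404) = 0.44788 L
T = (513.52)(0.44788)/((5.30)(0.08206)) = 528.8 K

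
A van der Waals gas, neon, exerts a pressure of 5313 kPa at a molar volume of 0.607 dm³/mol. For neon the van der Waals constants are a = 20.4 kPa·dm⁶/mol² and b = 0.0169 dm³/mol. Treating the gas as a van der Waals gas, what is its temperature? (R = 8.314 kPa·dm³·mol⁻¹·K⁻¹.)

T ≈ 381.0 K

T = (P + a/V_m²)(V_m − b)/R
P + a/V_m² = 5313 + 20.4/(0.607)² = 5368.4 kPa
V_m − b = 0.607 − 0.0169 = 0.59010 dm³/mol
T = (5368.4)(0.59010)/8.314 = 381.0 K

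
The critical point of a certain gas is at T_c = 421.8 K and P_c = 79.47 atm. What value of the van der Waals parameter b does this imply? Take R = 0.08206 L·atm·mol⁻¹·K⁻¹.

From T_c = 8a/(27Rb) and P_c = a/(27b²): b = R T_c/(8 P_c).
b = (0.08206)(421.8)/(8×79.47) = 34.613/635.76 = 0.05444 L/mol

b ≈ 0.05444 L/mol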